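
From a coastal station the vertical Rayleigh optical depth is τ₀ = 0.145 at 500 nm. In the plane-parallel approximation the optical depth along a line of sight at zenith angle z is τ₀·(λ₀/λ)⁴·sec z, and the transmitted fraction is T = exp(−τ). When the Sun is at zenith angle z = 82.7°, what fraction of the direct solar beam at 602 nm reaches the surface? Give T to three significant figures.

sec 82.7° = 7.8700.
τ = 0.145 × (500/602)⁴ × 7.8700 = 0.145 × 0.4759 × 7.8700 = 0.5430.
T = exp(−0.5430) = 0.5810.

0.581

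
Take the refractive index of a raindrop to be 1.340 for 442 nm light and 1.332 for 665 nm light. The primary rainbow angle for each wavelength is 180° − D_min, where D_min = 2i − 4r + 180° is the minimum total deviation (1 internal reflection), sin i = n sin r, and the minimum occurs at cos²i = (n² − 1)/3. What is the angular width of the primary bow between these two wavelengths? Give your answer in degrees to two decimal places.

1.15°

At 442 nm (n = 1.340): cos²i = 0.26520 → i = 59.004°, r = 39.770°, D_min = 138.929°, rainbow angle = 41.071°.
At 665 nm (n = 1.332): cos²i = 0.25807 → i = 59.469°, r = 40.290°, D_min = 137.776°, rainbow angle = 42.224°.
Angular width = |41.071° − 42.224°| = 1.153°.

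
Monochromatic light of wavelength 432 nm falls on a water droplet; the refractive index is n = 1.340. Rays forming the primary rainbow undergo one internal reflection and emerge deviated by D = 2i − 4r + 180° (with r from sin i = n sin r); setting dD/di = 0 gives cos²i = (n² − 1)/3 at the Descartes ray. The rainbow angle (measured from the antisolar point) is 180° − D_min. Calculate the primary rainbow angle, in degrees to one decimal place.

41.1°

cos²i = (1.79560 − 1)/3 = 0.26520; i = arccos(0.51498) = 59.004°.
sin r = sin 59.004°/1.340 = 0.63971; r = 39.770°.
D_min = 2·59.004° − 4·39.770° + 180° = 138.929°.
Rainbow angle = 180° − D_min = 41.071°.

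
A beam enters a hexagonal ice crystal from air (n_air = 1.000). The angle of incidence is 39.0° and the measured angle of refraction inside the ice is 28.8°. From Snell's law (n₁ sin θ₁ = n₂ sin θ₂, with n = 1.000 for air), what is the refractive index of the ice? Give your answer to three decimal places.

1.306

n = sin θ_i / sin θ_r = sin 39.0° / sin 28.8° = 0.6293 / 0.4818 = 1.3063.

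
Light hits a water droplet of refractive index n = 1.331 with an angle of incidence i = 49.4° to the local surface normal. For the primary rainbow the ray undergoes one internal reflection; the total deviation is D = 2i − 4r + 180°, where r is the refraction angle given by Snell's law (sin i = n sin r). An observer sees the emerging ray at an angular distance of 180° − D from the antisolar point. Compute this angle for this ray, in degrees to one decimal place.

40.3°

sin r = sin 49.4° / 1.331 = 0.7593/1.331 = 0.5705; r = 34.78°.
D = 2·49.4° − 4·34.78° + 180° = 98.80° − 139.13° + 180° = 139.67°.
Angle from antisolar point = 180° − D = 40.33°.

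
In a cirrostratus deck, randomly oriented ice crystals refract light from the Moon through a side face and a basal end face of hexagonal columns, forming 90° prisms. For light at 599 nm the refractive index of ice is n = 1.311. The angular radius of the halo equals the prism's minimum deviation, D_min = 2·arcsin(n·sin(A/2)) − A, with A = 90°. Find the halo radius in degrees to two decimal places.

n·sin(A/2) = 1.311 × sin 45° = 1.311 × 0.7071 = 0.9270.
D_min = 2·arcsin(0.9270) − 90° = 2 × 67.974° − 90° = 45.949°.

45.95°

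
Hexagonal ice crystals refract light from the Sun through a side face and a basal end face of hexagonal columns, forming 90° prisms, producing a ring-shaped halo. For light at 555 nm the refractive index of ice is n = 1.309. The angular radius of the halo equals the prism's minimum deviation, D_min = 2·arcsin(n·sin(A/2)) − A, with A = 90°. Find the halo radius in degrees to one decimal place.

n·sin(A/2) = 1.309 × sin 45° = 1.309 × 0.7071 = 0.9256.
D_min = 2·arcsin(0.9256) − 90° = 2 × 67.759° − 90° = 45.519°.

45.5°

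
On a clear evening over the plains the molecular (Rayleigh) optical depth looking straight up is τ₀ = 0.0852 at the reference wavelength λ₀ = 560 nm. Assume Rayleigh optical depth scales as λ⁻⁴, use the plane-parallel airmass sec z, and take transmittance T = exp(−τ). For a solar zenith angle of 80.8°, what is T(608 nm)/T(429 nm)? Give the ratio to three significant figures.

3.20

Airmass: sec 80.8° = 6.2546.
τ(608 nm) = 0.0852 × (560/608)⁴ × 6.2546 = 0.0852 × 0.7197 × 6.2546 = 0.3835.
τ(429 nm) = 0.0852 × (560/429)⁴ × 6.2546 = 0.0852 × 2.9035 × 6.2546 = 1.5473.
T(608)/T(429) = exp(τ_B − τ_A) = exp(1.1638) = 3.2019.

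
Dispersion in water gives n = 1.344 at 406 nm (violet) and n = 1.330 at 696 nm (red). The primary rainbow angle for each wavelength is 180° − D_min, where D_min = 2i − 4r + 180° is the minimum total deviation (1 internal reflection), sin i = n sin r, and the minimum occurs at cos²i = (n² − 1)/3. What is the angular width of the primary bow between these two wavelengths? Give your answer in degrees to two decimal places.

At 406 nm (n = 1.344): cos²i = 0.26878 → i = 58.772°, r = 39.512°, D_min = 139.495°, rainbow angle = 40.505°.
At 696 nm (n = 1.330): cos²i = 0.25630 → i = 59.585°, r = 40.422°, D_min = 137.484°, rainbow angle = 42.516°.
Angular width = |40.505° − 42.516°| = 2.011°.

2.01°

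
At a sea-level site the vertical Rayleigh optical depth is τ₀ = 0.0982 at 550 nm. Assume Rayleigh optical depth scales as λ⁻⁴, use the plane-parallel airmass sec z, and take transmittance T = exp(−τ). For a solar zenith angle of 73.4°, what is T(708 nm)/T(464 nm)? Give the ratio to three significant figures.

Airmass: sec 73.4° = 3.5003.
τ(708 nm) = 0.0982 × (550/708)⁴ × 3.5003 = 0.0982 × 0.3642 × 3.5003 = 0.1252.
τ(464 nm) = 0.0982 × (550/464)⁴ × 3.5003 = 0.0982 × 1.9741 × 3.5003 = 0.6786.
T(708)/T(464) = exp(τ_B − τ_A) = exp(0.5534) = 1.7391.

1.74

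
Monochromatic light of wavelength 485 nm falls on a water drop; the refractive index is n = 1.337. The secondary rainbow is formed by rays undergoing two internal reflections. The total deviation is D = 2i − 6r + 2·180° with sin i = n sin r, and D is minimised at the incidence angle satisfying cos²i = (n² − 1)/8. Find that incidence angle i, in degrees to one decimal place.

71.7°

cos²i = (1.337² − 1)/8 = (1.78757 − 1)/8 = 0.09845.
cos i = 0.31376, so i = 71.714°.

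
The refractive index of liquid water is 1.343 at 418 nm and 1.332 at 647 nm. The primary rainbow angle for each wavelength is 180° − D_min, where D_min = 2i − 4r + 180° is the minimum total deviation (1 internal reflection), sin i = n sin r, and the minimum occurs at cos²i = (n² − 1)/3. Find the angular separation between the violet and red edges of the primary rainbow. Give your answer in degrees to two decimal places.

At 418 nm (n = 1.343): cos²i = 0.26788 → i = 58.830°, r = 39.577°, D_min = 139.354°, rainbow angle = 40.646°.
At 647 nm (n = 1.332): cos²i = 0.25807 → i = 59.469°, r = 40.290°, D_min = 137.776°, rainbow angle = 42.224°.
Angular width = |40.646° − 42.224°| = 1.578°.

1.58°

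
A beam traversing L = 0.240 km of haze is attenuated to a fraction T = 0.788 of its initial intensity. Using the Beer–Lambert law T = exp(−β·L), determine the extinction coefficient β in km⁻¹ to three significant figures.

0.993 km⁻¹

Beer–Lambert: T = exp(−βL) ⇒ β = −ln(T)/L = −ln(0.788)/0.240 = 0.2383/0.240 = 0.9927 km⁻¹.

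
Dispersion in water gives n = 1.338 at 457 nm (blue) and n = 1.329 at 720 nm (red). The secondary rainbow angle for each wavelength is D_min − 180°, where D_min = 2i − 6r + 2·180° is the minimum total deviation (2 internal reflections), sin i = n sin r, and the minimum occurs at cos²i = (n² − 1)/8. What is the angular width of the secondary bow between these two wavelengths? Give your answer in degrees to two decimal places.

At 457 nm (n = 1.338): cos²i = 0.09878 → i = 71.682°, r = 45.195°, D_min = 232.193°, rainbow angle = 52.193°.
At 720 nm (n = 1.329): cos²i = 0.09578 → i = 71.972°, r = 45.685°, D_min = 229.837°, rainbow angle = 49.837°.
Angular width = |52.193° − 49.837°| = 2.356°.

2.36°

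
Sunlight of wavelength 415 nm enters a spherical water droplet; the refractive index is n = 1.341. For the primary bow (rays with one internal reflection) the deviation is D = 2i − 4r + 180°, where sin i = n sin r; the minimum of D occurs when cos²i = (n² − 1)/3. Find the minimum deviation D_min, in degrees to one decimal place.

139.1°

cos²i = (1.79828 − 1)/3 = 0.26609; i = arccos(0.51584) = 58.946°.
sin r = sin 58.946°/1.341 = 0.63884; r = 39.705°.
D_min = 2·58.946° − 4·39.705° + 180° = 139.071°.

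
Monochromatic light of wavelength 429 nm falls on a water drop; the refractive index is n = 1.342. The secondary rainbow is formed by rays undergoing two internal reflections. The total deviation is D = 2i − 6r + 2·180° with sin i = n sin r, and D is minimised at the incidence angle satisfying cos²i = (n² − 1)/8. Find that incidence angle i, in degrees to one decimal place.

cos²i = (1.342² − 1)/8 = (1.80096 − 1)/8 = 0.10012.
cos i = 0.31642, so i = 71.554°.

71.6°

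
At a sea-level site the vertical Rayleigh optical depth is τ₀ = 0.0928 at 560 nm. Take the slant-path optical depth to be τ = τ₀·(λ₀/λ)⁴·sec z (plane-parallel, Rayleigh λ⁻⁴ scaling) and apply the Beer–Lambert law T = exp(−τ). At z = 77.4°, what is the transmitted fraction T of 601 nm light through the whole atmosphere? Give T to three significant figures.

sec 77.4° = 4.5841.
τ = 0.0928 × (560/601)⁴ × 4.5841 = 0.0928 × 0.7538 × 4.5841 = 0.3207.
T = exp(−0.3207) = 0.7257.

0.726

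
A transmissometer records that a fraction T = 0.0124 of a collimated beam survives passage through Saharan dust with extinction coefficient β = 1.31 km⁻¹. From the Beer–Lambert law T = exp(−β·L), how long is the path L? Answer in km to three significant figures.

3.35 km

Beer–Lambert: T = exp(−βL) ⇒ L = −ln(T)/β = −ln(0.0124)/1.31 = 4.3901/1.31 = 3.351 km.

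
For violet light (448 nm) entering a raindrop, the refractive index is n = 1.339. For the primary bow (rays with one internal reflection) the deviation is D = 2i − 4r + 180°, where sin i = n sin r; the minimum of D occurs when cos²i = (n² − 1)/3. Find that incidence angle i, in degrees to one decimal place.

cos²i = (1.339² − 1)/3 = (1.79292 − 1)/3 = 0.26431.
cos i = 0.51411, so i = 59.062°.

59.1°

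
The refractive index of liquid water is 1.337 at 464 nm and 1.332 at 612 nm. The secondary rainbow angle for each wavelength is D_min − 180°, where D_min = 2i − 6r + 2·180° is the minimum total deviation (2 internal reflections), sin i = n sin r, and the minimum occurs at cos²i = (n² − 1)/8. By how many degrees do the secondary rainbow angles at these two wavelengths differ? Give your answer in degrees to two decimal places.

1.31°

At 464 nm (n = 1.337): cos²i = 0.09845 → i = 71.714°, r = 45.249°, D_min = 231.934°, rainbow angle = 51.934°.
At 612 nm (n = 1.332): cos²i = 0.09678 → i = 71.875°, r = 45.520°, D_min = 230.628°, rainbow angle = 50.628°.
Angular width = |51.934° − 50.628°| = 1.305°.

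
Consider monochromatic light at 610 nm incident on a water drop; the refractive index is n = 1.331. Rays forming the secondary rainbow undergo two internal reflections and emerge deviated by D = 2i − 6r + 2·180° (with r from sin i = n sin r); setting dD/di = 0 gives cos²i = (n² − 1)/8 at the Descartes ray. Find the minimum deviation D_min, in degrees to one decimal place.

cos²i = (1.77156 − 1)/8 = 0.09645; i = arccos(0.31056) = 71.907°.
sin r = sin 71.907°/1.331 = 0.71417; r = 45.575°.
D_min = 2·71.907° − 6·45.575° + 360° = 230.365°.

230.4°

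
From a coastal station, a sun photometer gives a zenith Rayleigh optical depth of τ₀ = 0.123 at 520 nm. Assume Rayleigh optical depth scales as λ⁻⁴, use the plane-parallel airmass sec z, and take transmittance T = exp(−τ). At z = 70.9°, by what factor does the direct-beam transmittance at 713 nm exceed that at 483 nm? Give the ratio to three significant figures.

Airmass: sec 70.9° = 3.0561.
τ(713 nm) = 0.123 × (520/713)⁴ × 3.0561 = 0.123 × 0.2829 × 3.0561 = 0.1063.
τ(483 nm) = 0.123 × (520/483)⁴ × 3.0561 = 0.123 × 1.3435 × 3.0561 = 0.5050.
T(713)/T(483) = exp(τ_B − τ_A) = exp(0.3987) = 1.4898.

1.49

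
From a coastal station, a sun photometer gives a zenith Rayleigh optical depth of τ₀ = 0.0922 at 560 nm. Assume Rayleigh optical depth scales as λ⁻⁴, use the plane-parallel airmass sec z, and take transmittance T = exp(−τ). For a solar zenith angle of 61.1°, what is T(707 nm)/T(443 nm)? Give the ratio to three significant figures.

1.51

Airmass: sec 61.1° = 2.0692.
τ(707 nm) = 0.0922 × (560/707)⁴ × 2.0692 = 0.0922 × 0.3936 × 2.0692 = 0.0751.
τ(443 nm) = 0.0922 × (560/443)⁴ × 2.0692 = 0.0922 × 2.5535 × 2.0692 = 0.4872.
T(707)/T(443) = exp(τ_B − τ_A) = exp(0.4121) = 1.5099.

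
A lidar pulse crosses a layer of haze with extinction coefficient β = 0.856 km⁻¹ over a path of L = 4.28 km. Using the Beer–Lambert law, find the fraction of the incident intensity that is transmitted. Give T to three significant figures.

0.0256

τ = β·L = 0.856 × 4.28 = 3.6637.
T = exp(−3.6637) = 0.0256.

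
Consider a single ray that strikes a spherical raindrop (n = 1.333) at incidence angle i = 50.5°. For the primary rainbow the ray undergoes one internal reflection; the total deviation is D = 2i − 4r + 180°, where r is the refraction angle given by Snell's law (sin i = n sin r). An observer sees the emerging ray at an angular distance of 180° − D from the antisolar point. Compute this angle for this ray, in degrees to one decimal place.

sin r = sin 50.5° / 1.333 = 0.7716/1.333 = 0.5789; r = 35.37°.
D = 2·50.5° − 4·35.37° + 180° = 101.00° − 141.48° + 180° = 139.52°.
Angle from antisolar point = 180° − D = 40.48°.

40.5°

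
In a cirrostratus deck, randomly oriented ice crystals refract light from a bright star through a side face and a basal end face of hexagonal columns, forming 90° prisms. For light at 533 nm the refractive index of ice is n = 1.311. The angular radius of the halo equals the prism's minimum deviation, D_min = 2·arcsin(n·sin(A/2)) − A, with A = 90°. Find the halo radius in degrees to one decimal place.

45.9°

n·sin(A/2) = 1.311 × sin 45° = 1.311 × 0.7071 = 0.9270.
D_min = 2·arcsin(0.9270) − 90° = 2 × 67.974° − 90° = 45.949°.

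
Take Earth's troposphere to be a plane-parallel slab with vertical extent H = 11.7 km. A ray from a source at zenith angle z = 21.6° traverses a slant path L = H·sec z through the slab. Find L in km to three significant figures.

12.6 km

sec z = 1/cos 21.6° = 1.0755.
L = 11.7 × 1.0755 = 12.584 km.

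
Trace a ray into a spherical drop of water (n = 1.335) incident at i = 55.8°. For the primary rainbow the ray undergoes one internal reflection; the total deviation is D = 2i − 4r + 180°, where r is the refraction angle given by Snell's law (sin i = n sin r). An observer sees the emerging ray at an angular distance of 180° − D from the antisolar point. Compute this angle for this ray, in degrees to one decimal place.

sin r = sin 55.8° / 1.335 = 0.8271/1.335 = 0.6195; r = 38.28°.
D = 2·55.8° − 4·38.28° + 180° = 111.60° − 153.13° + 180° = 138.47°.
Angle from antisolar point = 180° − D = 41.53°.

41.5°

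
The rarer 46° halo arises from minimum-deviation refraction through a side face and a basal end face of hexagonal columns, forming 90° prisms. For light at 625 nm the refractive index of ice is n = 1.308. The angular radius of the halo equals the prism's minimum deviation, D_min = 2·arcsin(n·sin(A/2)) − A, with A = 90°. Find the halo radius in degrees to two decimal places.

n·sin(A/2) = 1.308 × sin 45° = 1.308 × 0.7071 = 0.9249.
D_min = 2·arcsin(0.9249) − 90° = 2 × 67.653° − 90° = 45.305°.

45.31°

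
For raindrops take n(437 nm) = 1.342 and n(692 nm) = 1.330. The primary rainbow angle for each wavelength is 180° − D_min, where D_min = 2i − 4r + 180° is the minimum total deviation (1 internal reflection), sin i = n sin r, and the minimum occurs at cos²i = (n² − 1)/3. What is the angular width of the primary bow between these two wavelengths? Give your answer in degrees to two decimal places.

1.73°

At 437 nm (n = 1.342): cos²i = 0.26699 → i = 58.888°, r = 39.641°, D_min = 139.213°, rainbow angle = 40.787°.
At 692 nm (n = 1.330): cos²i = 0.25630 → i = 59.585°, r = 40.422°, D_min = 137.484°, rainbow angle = 42.516°.
Angular width = |40.787° − 42.516°| = 1.729°.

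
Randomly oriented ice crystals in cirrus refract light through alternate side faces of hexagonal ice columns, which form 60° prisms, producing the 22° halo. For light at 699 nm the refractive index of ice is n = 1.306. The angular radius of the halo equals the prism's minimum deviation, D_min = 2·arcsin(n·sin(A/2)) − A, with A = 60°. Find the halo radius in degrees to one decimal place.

21.5°

n·sin(A/2) = 1.306 × sin 30° = 1.306 × 0.5000 = 0.6530.
D_min = 2·arcsin(0.6530) − 60° = 2 × 40.768° − 60° = 21.536°.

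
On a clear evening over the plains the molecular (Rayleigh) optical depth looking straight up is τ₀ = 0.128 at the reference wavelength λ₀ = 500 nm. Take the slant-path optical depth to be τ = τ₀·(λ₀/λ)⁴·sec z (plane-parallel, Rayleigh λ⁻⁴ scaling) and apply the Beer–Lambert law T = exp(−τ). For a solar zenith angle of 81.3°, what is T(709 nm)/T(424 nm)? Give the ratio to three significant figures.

4.17

Airmass: sec 81.3° = 6.6111.
τ(709 nm) = 0.128 × (500/709)⁴ × 6.6111 = 0.128 × 0.2473 × 6.6111 = 0.2093.
τ(424 nm) = 0.128 × (500/424)⁴ × 6.6111 = 0.128 × 1.9338 × 6.6111 = 1.6364.
T(709)/T(424) = exp(τ_B − τ_A) = exp(1.4271) = 4.1667.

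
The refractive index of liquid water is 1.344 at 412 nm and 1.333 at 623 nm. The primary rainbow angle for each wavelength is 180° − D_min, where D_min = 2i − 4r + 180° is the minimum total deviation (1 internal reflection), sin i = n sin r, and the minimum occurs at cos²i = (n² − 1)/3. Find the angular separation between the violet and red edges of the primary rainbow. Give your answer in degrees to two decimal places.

At 412 nm (n = 1.344): cos²i = 0.26878 → i = 58.772°, r = 39.512°, D_min = 139.495°, rainbow angle = 40.505°.
At 623 nm (n = 1.333): cos²i = 0.25896 → i = 59.410°, r = 40.225°, D_min = 137.922°, rainbow angle = 42.078°.
Angular width = |40.505° − 42.078°| = 1.573°.

1.57°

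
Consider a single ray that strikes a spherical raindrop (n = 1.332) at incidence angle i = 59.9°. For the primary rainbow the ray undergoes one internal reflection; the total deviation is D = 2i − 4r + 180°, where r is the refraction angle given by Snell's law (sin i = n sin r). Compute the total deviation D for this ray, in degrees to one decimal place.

sin r = sin 59.9° / 1.332 = 0.8652/1.332 = 0.6495; r = 40.50°.
D = 2·59.9° − 4·40.50° + 180° = 119.80° − 162.02° + 180° = 137.78°.

137.8°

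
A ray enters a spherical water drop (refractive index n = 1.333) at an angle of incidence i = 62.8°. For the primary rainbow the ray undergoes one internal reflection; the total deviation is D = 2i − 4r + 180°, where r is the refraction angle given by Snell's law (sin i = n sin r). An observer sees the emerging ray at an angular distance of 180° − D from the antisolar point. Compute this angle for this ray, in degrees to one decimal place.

41.8°

sin r = sin 62.8° / 1.333 = 0.8894/1.333 = 0.6672; r = 41.85°.
D = 2·62.8° − 4·41.85° + 180° = 125.60° − 167.41° + 180° = 138.19°.
Angle from antisolar point = 180° − D = 41.81°.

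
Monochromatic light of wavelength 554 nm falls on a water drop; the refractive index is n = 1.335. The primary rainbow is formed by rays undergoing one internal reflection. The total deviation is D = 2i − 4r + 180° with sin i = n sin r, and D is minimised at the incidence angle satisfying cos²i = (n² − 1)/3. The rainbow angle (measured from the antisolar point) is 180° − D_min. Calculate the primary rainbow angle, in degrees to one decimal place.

41.8°

cos²i = (1.78222 − 1)/3 = 0.26074; i = arccos(0.51063) = 59.294°.
sin r = sin 59.294°/1.335 = 0.64405; r = 40.094°.
D_min = 2·59.294° − 4·40.094° + 180° = 138.212°.
Rainbow angle = 180° − D_min = 41.788°.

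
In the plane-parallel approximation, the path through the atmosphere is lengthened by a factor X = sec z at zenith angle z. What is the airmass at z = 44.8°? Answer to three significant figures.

X = sec z = 1/cos 44.8° = 1/0.7096 = 1.4093.

1.41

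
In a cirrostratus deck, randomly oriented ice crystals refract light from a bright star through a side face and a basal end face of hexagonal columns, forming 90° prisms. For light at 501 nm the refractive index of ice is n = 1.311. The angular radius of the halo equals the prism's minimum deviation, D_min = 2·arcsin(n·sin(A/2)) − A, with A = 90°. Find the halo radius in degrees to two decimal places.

n·sin(A/2) = 1.311 × sin 45° = 1.311 × 0.7071 = 0.9270.
D_min = 2·arcsin(0.9270) − 90° = 2 × 67.974° − 90° = 45.949°.

45.95°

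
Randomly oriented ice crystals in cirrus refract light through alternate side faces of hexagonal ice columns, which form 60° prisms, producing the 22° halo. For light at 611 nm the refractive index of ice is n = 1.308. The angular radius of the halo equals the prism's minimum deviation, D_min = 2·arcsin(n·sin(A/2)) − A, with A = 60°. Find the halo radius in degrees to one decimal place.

21.7°

n·sin(A/2) = 1.308 × sin 30° = 1.308 × 0.5000 = 0.6540.
D_min = 2·arcsin(0.6540) − 60° = 2 × 40.844° − 60° = 21.688°.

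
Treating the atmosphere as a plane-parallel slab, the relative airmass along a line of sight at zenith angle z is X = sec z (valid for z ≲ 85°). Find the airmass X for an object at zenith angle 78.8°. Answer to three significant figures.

5.15

X = sec z = 1/cos 78.8° = 1/0.1942 = 5.1484.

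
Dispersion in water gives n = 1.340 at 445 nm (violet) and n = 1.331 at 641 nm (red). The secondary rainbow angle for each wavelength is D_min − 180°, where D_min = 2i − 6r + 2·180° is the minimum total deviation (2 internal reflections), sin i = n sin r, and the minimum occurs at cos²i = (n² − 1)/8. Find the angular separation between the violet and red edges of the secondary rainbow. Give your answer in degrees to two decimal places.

2.34°

At 445 nm (n = 1.340): cos²i = 0.09945 → i = 71.618°, r = 45.088°, D_min = 232.709°, rainbow angle = 52.709°.
At 641 nm (n = 1.331): cos²i = 0.09645 → i = 71.907°, r = 45.575°, D_min = 230.365°, rainbow angle = 50.365°.
Angular width = |52.709° − 50.365°| = 2.344°.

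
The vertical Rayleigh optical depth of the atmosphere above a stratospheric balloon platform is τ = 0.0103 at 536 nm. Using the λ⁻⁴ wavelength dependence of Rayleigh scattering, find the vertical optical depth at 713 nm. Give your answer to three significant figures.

τ(713 nm) = τ(536 nm) × (536/713)⁴ = 0.0103 × (0.7518)⁴ = 0.0103 × 0.3194 = 0.0033.

0.00329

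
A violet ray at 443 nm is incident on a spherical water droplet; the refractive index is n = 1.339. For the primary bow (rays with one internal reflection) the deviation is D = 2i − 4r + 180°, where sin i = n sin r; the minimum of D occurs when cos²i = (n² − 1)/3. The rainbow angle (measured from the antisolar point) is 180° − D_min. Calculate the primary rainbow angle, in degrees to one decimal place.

cos²i = (1.79292 − 1)/3 = 0.26431; i = arccos(0.51411) = 59.062°.
sin r = sin 59.062°/1.339 = 0.64057; r = 39.834°.
D_min = 2·59.062° − 4·39.834° + 180° = 138.786°.
Rainbow angle = 180° − D_min = 41.214°.

41.2°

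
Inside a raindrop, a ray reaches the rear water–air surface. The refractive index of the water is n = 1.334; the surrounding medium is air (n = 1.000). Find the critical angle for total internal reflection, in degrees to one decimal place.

sin θ_c = n_air / n = 1.000 / 1.334 = 0.7496.
θ_c = arcsin(0.7496) = 48.56°.

48.6°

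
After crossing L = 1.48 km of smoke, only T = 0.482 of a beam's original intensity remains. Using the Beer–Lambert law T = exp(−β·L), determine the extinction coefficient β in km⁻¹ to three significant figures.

Beer–Lambert: T = exp(−βL) ⇒ β = −ln(T)/L = −ln(0.482)/1.48 = 0.7298/1.48 = 0.4931 km⁻¹.

0.493 km⁻¹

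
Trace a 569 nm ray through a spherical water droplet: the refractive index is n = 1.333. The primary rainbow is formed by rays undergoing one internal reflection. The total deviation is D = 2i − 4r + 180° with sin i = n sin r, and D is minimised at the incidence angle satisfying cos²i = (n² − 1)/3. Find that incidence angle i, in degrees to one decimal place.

cos²i = (1.333² − 1)/3 = (1.77689 − 1)/3 = 0.25896.
cos i = 0.50888, so i = 59.410°.

59.4°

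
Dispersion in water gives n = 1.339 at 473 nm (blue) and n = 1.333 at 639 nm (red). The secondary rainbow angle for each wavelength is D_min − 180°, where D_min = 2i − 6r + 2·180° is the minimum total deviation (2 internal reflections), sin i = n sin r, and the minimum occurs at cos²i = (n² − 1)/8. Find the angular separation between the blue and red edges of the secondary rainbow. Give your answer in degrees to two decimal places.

At 473 nm (n = 1.339): cos²i = 0.09912 → i = 71.650°, r = 45.141°, D_min = 232.451°, rainbow angle = 52.451°.
At 639 nm (n = 1.333): cos²i = 0.09711 → i = 71.843°, r = 45.466°, D_min = 230.891°, rainbow angle = 50.891°.
Angular width = |52.451° − 50.891°| = 1.560°.

1.56°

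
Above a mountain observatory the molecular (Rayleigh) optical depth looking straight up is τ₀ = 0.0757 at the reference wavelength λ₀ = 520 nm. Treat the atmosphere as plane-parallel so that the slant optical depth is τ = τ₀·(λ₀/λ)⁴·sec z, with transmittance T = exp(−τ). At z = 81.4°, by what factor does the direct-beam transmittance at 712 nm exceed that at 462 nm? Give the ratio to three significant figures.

1.95

Airmass: sec 81.4° = 6.6874.
τ(712 nm) = 0.0757 × (520/712)⁴ × 6.6874 = 0.0757 × 0.2845 × 6.6874 = 0.1440.
τ(462 nm) = 0.0757 × (520/462)⁴ × 6.6874 = 0.0757 × 1.6049 × 6.6874 = 0.8125.
T(712)/T(462) = exp(τ_B − τ_A) = exp(0.6684) = 1.9512.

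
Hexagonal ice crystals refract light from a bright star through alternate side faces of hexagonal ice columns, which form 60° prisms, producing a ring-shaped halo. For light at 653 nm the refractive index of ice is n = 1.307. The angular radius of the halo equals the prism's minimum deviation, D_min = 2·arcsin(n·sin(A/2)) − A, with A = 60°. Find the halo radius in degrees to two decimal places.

n·sin(A/2) = 1.307 × sin 30° = 1.307 × 0.5000 = 0.6535.
D_min = 2·arcsin(0.6535) − 60° = 2 × 40.806° − 60° = 21.612°.

21.61°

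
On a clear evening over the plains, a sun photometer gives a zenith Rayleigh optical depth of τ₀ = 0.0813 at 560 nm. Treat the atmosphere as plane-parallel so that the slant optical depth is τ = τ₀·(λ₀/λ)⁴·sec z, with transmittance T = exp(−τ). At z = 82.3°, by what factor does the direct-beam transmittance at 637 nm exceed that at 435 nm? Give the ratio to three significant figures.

Airmass: sec 82.3° = 7.4635.
τ(637 nm) = 0.0813 × (560/637)⁴ × 7.4635 = 0.0813 × 0.5973 × 7.4635 = 0.3624.
τ(435 nm) = 0.0813 × (560/435)⁴ × 7.4635 = 0.0813 × 2.7466 × 7.4635 = 1.6666.
T(637)/T(435) = exp(τ_B − τ_A) = exp(1.3041) = 3.6845.

3.68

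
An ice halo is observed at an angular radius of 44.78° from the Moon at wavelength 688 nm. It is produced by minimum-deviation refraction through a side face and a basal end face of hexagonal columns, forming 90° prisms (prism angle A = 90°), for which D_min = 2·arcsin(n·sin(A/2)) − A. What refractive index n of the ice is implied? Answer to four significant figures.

Rearranging: n = sin((D_min + A)/2) / sin(A/2).
(D_min + A)/2 = (44.78° + 90°)/2 = 67.390°.
n = sin 67.390° / sin 45° = 0.9231 / 0.7071 = 1.3055.

1.306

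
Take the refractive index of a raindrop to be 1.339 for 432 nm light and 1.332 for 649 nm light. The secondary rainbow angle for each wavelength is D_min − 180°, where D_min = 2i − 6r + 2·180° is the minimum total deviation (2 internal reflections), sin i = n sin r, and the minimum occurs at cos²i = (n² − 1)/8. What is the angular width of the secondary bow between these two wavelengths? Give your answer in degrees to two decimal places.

At 432 nm (n = 1.339): cos²i = 0.09912 → i = 71.650°, r = 45.141°, D_min = 232.451°, rainbow angle = 52.451°.
At 649 nm (n = 1.332): cos²i = 0.09678 → i = 71.875°, r = 45.520°, D_min = 230.628°, rainbow angle = 50.628°.
Angular width = |52.451° − 50.628°| = 1.823°.

1.82°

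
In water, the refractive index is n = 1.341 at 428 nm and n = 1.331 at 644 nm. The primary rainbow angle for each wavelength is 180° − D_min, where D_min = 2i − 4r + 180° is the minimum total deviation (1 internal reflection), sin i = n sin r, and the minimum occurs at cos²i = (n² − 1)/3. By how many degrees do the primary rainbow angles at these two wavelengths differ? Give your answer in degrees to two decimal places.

1.44°

At 428 nm (n = 1.341): cos²i = 0.26609 → i = 58.946°, r = 39.705°, D_min = 139.071°, rainbow angle = 40.929°.
At 644 nm (n = 1.331): cos²i = 0.25719 → i = 59.527°, r = 40.356°, D_min = 137.630°, rainbow angle = 42.370°.
Angular width = |40.929° − 42.370°| = 1.441°.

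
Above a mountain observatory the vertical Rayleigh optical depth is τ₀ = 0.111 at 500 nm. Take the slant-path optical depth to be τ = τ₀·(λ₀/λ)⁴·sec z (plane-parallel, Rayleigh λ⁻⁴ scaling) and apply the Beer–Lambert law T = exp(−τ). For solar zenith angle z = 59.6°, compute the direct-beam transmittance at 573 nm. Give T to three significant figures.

sec 59.6° = 1.9762.
τ = 0.111 × (500/573)⁴ × 1.9762 = 0.111 × 0.5798 × 1.9762 = 0.1272.
T = exp(−0.1272) = 0.8806.

0.881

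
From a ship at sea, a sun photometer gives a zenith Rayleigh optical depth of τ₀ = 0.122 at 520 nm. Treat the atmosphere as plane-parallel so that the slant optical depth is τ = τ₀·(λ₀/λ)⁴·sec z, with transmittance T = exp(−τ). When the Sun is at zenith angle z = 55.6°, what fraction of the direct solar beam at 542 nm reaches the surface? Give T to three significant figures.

0.833

sec 55.6° = 1.7700.
τ = 0.122 × (520/542)⁴ × 1.7700 = 0.122 × 0.8473 × 1.7700 = 0.1830.
T = exp(−0.1830) = 0.8328.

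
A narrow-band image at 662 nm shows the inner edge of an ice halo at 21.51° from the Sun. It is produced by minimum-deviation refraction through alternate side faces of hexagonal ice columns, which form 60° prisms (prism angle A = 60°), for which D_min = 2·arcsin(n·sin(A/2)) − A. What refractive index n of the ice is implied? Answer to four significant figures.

Rearranging: n = sin((D_min + A)/2) / sin(A/2).
(D_min + A)/2 = (21.51° + 60°)/2 = 40.755°.
n = sin 40.755° / sin 30° = 0.6528 / 0.5000 = 1.3057.

1.306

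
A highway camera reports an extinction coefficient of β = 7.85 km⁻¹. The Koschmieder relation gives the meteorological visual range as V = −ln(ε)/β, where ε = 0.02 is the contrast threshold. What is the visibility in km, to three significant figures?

V = −ln(0.02) / 7.85 = 3.912 / 7.85 = 0.4983 km.

0.498 km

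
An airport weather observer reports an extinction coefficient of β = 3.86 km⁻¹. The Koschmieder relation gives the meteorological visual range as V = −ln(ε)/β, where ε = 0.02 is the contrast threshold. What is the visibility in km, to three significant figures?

1.01 km

V = −ln(0.02) / 3.86 = 3.912 / 3.86 = 1.0135 km.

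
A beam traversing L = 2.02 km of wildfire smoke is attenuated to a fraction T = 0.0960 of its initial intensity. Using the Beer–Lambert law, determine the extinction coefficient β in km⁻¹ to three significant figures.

Beer–Lambert: T = exp(−βL) ⇒ β = −ln(T)/L = −ln(0.0960)/2.02 = 2.3434/2.02 = 1.16 km⁻¹.

1.16 km⁻¹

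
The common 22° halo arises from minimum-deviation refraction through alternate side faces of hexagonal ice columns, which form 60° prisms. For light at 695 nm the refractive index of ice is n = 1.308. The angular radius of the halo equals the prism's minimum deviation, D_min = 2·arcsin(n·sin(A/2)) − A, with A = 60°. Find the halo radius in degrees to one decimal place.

21.7°

n·sin(A/2) = 1.308 × sin 30° = 1.308 × 0.5000 = 0.6540.
D_min = 2·arcsin(0.6540) − 60° = 2 × 40.844° − 60° = 21.688°.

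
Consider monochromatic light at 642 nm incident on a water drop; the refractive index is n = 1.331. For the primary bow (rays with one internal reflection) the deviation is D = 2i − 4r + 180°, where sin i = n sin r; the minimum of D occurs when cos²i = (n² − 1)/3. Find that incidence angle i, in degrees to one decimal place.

cos²i = (1.331² − 1)/3 = (1.77156 − 1)/3 = 0.25719.
cos i = 0.50714, so i = 59.527°.

59.5°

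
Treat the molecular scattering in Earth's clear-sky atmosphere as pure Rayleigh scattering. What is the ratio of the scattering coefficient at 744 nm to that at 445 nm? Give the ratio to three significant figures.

0.128

Rayleigh scattering ∝ λ⁻⁴, so the ratio of coefficients is the inverse fourth power of the wavelength ratio.
σ(744)/σ(445) = (445/744)⁴ = (0.5981)⁴ = 0.128.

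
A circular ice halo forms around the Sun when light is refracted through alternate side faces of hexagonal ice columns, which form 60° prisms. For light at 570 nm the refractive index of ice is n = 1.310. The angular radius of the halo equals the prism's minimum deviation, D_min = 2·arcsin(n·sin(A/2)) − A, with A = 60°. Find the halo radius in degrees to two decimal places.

21.84°

n·sin(A/2) = 1.310 × sin 30° = 1.310 × 0.5000 = 0.6550.
D_min = 2·arcsin(0.6550) − 60° = 2 × 40.920° − 60° = 21.839°.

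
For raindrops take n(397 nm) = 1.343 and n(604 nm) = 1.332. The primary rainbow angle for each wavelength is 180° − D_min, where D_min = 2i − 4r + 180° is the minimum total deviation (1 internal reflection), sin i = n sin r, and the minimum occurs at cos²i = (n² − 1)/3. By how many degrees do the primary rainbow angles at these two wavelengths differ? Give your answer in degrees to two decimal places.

At 397 nm (n = 1.343): cos²i = 0.26788 → i = 58.830°, r = 39.577°, D_min = 139.354°, rainbow angle = 40.646°.
At 604 nm (n = 1.332): cos²i = 0.25807 → i = 59.469°, r = 40.290°, D_min = 137.776°, rainbow angle = 42.224°.
Angular width = |40.646° − 42.224°| = 1.578°.

1.58°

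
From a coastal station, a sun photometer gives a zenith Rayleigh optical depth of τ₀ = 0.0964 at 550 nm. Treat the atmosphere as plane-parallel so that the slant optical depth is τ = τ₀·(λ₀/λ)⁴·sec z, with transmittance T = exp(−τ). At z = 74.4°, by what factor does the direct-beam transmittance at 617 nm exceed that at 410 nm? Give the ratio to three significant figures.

2.55

Airmass: sec 74.4° = 3.7186.
τ(617 nm) = 0.0964 × (550/617)⁴ × 3.7186 = 0.0964 × 0.6314 × 3.7186 = 0.2263.
τ(410 nm) = 0.0964 × (550/410)⁴ × 3.7186 = 0.0964 × 3.2383 × 3.7186 = 1.1608.
T(617)/T(410) = exp(τ_B − τ_A) = exp(0.9345) = 2.5459.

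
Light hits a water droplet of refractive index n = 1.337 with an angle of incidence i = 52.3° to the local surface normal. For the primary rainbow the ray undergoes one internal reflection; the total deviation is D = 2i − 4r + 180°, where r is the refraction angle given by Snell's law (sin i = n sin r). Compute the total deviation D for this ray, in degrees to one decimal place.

sin r = sin 52.3° / 1.337 = 0.7912/1.337 = 0.5918; r = 36.28°.
D = 2·52.3° − 4·36.28° + 180° = 104.60° − 145.14° + 180° = 139.46°.

139.5°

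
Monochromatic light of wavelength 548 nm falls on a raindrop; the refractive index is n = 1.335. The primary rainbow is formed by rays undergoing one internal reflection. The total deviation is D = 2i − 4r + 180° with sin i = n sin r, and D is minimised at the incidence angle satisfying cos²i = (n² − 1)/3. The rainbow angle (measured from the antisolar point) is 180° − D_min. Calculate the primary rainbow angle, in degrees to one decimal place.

41.8°

cos²i = (1.78222 − 1)/3 = 0.26074; i = arccos(0.51063) = 59.294°.
sin r = sin 59.294°/1.335 = 0.64405; r = 40.094°.
D_min = 2·59.294° − 4·40.094° + 180° = 138.212°.
Rainbow angle = 180° − D_min = 41.788°.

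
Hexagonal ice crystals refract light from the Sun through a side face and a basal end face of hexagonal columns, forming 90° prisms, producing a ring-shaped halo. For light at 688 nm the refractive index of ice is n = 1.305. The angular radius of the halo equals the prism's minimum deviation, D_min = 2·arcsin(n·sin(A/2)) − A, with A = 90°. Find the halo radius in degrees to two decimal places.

44.67°

n·sin(A/2) = 1.305 × sin 45° = 1.305 × 0.7071 = 0.9228.
D_min = 2·arcsin(0.9228) − 90° = 2 × 67.335° − 90° = 44.670°.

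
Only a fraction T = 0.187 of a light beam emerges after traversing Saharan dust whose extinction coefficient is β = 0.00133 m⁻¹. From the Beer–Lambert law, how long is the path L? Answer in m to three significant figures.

1260 m

Beer–Lambert: T = exp(−βL) ⇒ L = −ln(T)/β = −ln(0.187)/0.00133 = 1.6766/0.00133 = 1261 m.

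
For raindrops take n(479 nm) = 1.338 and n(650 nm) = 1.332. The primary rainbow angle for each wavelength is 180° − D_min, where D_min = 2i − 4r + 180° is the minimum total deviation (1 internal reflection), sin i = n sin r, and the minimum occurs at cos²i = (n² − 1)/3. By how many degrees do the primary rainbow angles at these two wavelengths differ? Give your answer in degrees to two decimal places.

At 479 nm (n = 1.338): cos²i = 0.26341 → i = 59.120°, r = 39.899°, D_min = 138.643°, rainbow angle = 41.357°.
At 650 nm (n = 1.332): cos²i = 0.25807 → i = 59.469°, r = 40.290°, D_min = 137.776°, rainbow angle = 42.224°.
Angular width = |41.357° − 42.224°| = 0.867°.

0.87°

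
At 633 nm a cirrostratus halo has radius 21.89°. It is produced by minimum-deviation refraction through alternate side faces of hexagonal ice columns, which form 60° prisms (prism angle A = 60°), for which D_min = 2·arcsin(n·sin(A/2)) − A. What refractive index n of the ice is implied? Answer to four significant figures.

Rearranging: n = sin((D_min + A)/2) / sin(A/2).
(D_min + A)/2 = (21.89° + 60°)/2 = 40.945°.
n = sin 40.945° / sin 30° = 0.6553 / 0.5000 = 1.3107.

1.311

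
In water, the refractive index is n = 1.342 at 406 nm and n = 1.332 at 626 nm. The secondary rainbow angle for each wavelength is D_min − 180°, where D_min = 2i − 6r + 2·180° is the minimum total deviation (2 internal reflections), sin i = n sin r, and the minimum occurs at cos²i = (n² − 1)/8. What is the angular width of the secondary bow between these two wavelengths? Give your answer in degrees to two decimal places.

At 406 nm (n = 1.342): cos²i = 0.10012 → i = 71.554°, r = 44.981°, D_min = 233.222°, rainbow angle = 53.222°.
At 626 nm (n = 1.332): cos²i = 0.09678 → i = 71.875°, r = 45.520°, D_min = 230.628°, rainbow angle = 50.628°.
Angular width = |53.222° − 50.628°| = 2.594°.

2.59°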